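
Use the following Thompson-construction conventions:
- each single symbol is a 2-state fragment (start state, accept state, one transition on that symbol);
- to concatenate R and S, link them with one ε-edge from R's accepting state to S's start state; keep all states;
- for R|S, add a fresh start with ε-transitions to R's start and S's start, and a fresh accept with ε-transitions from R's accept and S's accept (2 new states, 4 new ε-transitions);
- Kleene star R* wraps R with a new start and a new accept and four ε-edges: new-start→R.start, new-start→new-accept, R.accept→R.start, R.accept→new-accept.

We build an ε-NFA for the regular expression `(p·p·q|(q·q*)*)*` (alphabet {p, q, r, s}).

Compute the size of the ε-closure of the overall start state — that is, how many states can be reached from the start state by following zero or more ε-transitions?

Let C(F) = |ε-closure(F.start)| within fragment F, and note whether F accepts ε. Symbol fragments have C = 1 and do not accept ε. Then:
  p·p·q → C equals the left operand's closure size = 1 (its accept is not ε-reachable, so the closure stops there)
  q* → new start has ε-edges to the inner start and to the new accept, so C = 2 + 1 = 3
  q·q* → C equals the left operand's closure size = 1 (its accept is not ε-reachable, so the closure stops there)
  (q·q*)* → C = 1 (new start) + 1 (body) + 1 (new accept) = 3
  p·p·q|(q·q*)* → C = 1 (new start) + (1 + 3) + 1 (new accept, since some branch ε-reaches its own accept) = 6
  (p·p·q|(q·q*)*)* → C = 1 (new start) + 6 (body) + 1 (new accept) = 8

8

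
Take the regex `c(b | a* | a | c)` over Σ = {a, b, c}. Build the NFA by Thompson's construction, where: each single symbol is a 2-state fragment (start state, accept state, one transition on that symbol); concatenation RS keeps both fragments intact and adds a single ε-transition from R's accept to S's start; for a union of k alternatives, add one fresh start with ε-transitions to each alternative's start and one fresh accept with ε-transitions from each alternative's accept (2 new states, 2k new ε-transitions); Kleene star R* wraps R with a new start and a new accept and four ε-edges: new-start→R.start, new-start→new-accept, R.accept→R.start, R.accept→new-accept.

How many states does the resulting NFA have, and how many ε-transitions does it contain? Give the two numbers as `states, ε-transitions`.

Bottom-up over the parse tree:
Each of the 5 symbol leaves contributes 2 states and 0 ε-transitions.
  a* — 4 states, 4 ε-transitions
  b | a* | a | c — 12 states, 12 ε-transitions
  c(b | a* | a | c) — 14 states, 13 ε-transitions

14, 13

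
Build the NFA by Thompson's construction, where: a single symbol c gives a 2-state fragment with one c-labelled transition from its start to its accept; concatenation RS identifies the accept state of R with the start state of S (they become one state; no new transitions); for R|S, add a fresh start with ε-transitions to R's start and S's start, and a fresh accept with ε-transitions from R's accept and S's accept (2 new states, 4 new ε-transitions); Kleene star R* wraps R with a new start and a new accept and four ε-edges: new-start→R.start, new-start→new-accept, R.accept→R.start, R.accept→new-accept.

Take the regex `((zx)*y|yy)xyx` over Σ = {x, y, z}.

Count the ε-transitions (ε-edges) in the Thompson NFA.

8

Per subexpression:
Each of the 8 symbol leaves contributes 0 ε-transitions.
  zx = 0 ε-transitions
  (zx)* = 4 ε-transitions
  (zx)*y = 4 ε-transitions
  yy = 0 ε-transitions
  (zx)*y|yy = 8 ε-transitions
  ((zx)*y|yy)xyx = 8 ε-transitions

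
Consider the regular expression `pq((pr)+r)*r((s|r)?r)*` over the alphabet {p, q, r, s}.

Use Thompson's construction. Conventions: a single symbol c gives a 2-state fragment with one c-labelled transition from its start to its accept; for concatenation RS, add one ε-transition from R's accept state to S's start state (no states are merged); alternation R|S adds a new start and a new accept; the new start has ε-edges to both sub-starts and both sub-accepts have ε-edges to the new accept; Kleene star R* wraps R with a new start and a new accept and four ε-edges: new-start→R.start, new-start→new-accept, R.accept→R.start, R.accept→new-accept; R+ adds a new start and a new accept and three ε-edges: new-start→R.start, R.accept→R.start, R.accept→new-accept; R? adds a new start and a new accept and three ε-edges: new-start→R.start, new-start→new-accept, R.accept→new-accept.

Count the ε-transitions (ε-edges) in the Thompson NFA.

25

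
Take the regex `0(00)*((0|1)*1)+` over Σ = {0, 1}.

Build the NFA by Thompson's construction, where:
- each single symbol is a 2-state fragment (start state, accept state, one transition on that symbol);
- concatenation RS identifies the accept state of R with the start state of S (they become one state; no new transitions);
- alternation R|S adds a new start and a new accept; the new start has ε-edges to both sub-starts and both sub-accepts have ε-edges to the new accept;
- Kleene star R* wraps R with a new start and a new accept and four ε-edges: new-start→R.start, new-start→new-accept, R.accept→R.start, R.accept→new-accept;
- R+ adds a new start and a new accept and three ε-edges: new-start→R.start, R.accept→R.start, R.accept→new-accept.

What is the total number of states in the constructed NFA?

Building bottom-up:
Each of the 6 symbol leaves contributes a 2-state fragment.
  00 = 3 states
  (00)* = 5 states
  0|1 = 6 states
  (0|1)* = 8 states
  (0|1)*1 = 9 states
  ((0|1)*1)+ = 11 states
  0(00)*((0|1)*1)+ = 16 states

16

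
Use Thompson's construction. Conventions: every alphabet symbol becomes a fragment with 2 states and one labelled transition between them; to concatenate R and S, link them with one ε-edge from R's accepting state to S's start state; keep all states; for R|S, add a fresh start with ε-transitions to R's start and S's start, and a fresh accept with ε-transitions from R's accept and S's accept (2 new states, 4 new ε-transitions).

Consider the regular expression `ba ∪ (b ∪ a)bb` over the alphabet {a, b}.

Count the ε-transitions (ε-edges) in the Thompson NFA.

Recursing over subexpressions:
Each of the 6 symbol leaves contributes 0 ε-transitions.
  ba → 1 ε-transition
  b ∪ a → 4 ε-transitions
  (b ∪ a)bb → 6 ε-transitions
  ba ∪ (b ∪ a)bb → 11 ε-transitions

11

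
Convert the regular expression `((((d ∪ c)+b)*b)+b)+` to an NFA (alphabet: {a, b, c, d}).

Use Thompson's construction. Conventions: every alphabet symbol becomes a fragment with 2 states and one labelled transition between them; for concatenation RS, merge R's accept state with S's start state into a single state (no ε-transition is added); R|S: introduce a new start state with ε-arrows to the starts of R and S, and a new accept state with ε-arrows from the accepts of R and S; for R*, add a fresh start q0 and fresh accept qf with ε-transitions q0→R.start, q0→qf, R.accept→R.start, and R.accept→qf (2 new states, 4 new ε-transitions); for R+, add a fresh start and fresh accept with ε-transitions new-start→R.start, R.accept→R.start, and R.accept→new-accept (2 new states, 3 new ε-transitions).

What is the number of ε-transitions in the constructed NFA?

17

By structural recursion:
Each of the 5 symbol leaves contributes 0 ε-transitions.
  d ∪ c = 4 ε-transitions
  (d ∪ c)+ = 7 ε-transitions
  (d ∪ c)+b = 7 ε-transitions
  ((d ∪ c)+b)* = 11 ε-transitions
  ((d ∪ c)+b)*b = 11 ε-transitions
  (((d ∪ c)+b)*b)+ = 14 ε-transitions
  (((d ∪ c)+b)*b)+b = 14 ε-transitions
  ((((d ∪ c)+b)*b)+b)+ = 17 ε-transitions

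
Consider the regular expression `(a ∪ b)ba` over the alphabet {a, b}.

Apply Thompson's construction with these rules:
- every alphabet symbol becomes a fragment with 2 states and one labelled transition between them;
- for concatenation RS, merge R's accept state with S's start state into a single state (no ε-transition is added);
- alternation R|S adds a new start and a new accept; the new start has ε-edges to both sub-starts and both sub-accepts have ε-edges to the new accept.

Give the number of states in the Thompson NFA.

Bottom-up over the parse tree:
Each of the 4 symbol leaves contributes a 2-state fragment.
  a ∪ b — 6 states
  (a ∪ b)ba — 8 states

8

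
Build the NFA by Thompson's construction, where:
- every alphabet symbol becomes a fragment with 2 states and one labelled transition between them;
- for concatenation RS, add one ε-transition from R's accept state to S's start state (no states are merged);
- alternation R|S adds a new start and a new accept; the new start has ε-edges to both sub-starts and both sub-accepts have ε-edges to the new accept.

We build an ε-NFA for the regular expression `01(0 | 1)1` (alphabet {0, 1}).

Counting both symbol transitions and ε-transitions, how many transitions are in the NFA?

Recursing over subexpressions:
Each of the 5 symbol leaves contributes 1 transition (1 symbol, 0 ε).
  0 | 1 → 6 transitions (2 symbol, 4 ε)
  01(0 | 1)1 → 12 transitions (5 symbol, 7 ε)

12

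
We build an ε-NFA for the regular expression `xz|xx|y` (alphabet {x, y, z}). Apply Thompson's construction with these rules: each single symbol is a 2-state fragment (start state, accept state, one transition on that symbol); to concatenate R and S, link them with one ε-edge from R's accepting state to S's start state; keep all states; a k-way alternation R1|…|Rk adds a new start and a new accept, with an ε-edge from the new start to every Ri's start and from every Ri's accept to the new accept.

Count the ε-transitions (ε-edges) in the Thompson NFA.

Bottom-up over the parse tree:
Each of the 5 symbol leaves contributes 0 ε-transitions.
  xz — 1 ε-transition
  xx — 1 ε-transition
  xz|xx|y — 8 ε-transitions

8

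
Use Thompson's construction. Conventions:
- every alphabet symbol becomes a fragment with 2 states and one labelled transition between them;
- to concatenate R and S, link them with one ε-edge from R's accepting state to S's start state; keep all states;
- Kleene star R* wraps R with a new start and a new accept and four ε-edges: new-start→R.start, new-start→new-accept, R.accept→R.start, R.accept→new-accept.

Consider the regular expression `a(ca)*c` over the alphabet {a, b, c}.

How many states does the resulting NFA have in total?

10

Building bottom-up:
Each of the 4 symbol leaves contributes a 2-state fragment.
  ca = 4 states
  (ca)* = 6 states
  a(ca)*c = 10 states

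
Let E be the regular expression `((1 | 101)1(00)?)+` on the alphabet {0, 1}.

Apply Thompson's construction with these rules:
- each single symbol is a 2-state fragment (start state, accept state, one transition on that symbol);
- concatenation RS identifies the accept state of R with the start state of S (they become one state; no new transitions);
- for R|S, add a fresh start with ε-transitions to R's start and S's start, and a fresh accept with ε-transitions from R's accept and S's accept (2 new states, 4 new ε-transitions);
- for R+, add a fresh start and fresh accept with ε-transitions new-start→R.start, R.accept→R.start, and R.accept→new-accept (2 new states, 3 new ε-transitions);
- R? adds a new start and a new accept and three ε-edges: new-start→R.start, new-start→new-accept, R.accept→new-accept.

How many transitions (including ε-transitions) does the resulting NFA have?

Per subexpression:
Each of the 7 symbol leaves contributes 1 transition (1 symbol, 0 ε).
  101 → 3 transitions (3 symbol, 0 ε)
  1 | 101 → 8 transitions (4 symbol, 4 ε)
  00 → 2 transitions (2 symbol, 0 ε)
  (00)? → 5 transitions (2 symbol, 3 ε)
  (1 | 101)1(00)? → 14 transitions (7 symbol, 7 ε)
  ((1 | 101)1(00)?)+ → 17 transitions (7 symbol, 10 ε)

17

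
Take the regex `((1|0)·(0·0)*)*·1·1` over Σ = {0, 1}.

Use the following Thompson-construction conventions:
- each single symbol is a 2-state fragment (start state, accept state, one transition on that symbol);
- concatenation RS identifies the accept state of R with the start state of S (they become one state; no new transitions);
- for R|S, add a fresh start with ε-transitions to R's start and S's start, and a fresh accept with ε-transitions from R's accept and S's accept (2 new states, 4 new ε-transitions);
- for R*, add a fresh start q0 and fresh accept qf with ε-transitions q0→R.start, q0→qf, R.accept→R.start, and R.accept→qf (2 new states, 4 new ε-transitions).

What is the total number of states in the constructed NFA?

14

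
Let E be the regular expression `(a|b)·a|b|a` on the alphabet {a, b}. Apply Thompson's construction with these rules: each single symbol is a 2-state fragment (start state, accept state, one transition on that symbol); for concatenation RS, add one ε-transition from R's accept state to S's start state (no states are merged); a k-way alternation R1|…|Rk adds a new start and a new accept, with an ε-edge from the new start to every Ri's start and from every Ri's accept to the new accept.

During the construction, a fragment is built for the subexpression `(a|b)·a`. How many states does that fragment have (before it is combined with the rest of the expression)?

8

Fragment for `(a|b)·a`:
Each of the 3 symbol leaves contributes a 2-state fragment.
  a|b → 6 states
  (a|b)·a → 8 states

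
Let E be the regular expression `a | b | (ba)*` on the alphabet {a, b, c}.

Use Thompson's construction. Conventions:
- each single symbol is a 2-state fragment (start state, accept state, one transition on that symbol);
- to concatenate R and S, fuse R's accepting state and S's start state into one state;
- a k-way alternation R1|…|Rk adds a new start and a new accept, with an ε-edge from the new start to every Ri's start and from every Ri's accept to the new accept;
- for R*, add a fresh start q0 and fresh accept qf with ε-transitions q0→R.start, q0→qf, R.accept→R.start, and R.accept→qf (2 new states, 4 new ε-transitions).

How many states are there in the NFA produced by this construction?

11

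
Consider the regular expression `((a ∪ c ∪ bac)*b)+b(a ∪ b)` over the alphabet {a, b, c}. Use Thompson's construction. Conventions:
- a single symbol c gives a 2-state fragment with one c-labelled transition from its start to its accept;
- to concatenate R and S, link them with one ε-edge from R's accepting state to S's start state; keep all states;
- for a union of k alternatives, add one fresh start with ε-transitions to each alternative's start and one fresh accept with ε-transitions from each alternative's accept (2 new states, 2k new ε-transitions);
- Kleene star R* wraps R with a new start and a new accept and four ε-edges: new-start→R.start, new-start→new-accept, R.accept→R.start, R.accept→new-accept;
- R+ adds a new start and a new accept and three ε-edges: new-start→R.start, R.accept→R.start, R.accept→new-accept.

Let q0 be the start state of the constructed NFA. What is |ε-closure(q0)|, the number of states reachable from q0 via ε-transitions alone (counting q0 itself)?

Compute the ε-closure size of each fragment's start state recursively; a symbol fragment's start has no outgoing ε-edge, so its closure is just itself (size 1).
  bac : |closure| equals the left operand's closure size = 1 (its accept is not ε-reachable, so the closure stops there)
  a ∪ c ∪ bac : |closure| = 1 + 1 + 1 + 1 = 4 (the new accept is not ε-reachable since no branch accepts ε)
  (a ∪ c ∪ bac)* : new start has ε-edges to the inner start and to the new accept, so |closure| = 2 + 4 = 6
  (a ∪ c ∪ bac)*b : the left operand accepts ε, so the closure extends into the next operand (via the concat ε-link); |closure| = 6 + 1 = 7
  ((a ∪ c ∪ bac)*b)+ : new start ε-reaches only the body's start; the new accept needs a symbol first: |closure| = 1 + 7 = 8
  a ∪ b : new start ε-reaches every alternative's start; none of them accept ε, so the new accept is not reached: |closure| = 1 + 1 + 1 = 3
  ((a ∪ c ∪ bac)*b)+b(a ∪ b) : same as the first factor's closure: |closure| = 8

8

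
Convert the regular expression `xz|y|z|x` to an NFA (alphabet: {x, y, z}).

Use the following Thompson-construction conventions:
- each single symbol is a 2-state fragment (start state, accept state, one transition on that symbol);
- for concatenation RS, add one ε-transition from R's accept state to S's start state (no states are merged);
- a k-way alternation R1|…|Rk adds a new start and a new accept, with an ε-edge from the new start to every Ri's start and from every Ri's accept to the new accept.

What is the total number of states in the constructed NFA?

12

Per subexpression:
Each of the 5 symbol leaves contributes a 2-state fragment.
  xz → 4 states
  xz|y|z|x → 12 states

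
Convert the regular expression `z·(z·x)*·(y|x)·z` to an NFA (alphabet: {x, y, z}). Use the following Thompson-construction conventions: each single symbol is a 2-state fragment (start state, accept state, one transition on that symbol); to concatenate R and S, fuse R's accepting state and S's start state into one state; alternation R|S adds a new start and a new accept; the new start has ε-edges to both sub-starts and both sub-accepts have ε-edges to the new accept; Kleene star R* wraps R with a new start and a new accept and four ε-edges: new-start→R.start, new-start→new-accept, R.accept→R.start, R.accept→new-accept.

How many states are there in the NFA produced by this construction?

12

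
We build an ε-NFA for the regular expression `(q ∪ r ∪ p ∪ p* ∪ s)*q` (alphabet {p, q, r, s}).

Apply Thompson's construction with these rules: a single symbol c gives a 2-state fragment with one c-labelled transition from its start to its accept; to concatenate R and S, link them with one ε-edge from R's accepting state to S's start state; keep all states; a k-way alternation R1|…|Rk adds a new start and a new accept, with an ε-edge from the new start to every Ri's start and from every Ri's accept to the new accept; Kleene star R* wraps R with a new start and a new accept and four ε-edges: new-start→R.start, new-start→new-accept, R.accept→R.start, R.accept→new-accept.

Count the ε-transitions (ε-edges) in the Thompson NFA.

19

Per subexpression:
Each of the 6 symbol leaves contributes 0 ε-transitions.
  p* → 4 ε-transitions
  q ∪ r ∪ p ∪ p* ∪ s → 14 ε-transitions
  (q ∪ r ∪ p ∪ p* ∪ s)* → 18 ε-transitions
  (q ∪ r ∪ p ∪ p* ∪ s)*q → 19 ε-transitions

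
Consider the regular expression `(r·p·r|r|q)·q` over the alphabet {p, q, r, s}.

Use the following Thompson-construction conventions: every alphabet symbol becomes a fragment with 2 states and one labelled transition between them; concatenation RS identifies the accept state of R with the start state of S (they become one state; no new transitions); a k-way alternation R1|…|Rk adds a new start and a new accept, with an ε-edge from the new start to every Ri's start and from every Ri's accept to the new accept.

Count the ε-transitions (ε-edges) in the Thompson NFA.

Per subexpression:
Each of the 6 symbol leaves contributes 0 ε-transitions.
  r·p·r — 0 ε-transitions
  r·p·r|r|q — 6 ε-transitions
  (r·p·r|r|q)·q — 6 ε-transitions

6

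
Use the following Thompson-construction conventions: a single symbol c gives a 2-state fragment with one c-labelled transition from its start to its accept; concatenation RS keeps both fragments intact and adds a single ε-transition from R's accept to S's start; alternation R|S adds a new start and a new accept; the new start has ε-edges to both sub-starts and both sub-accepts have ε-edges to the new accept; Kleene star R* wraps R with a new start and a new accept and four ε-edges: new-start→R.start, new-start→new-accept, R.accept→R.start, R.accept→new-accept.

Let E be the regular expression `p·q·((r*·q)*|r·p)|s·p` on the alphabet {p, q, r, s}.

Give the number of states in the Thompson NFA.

Per subexpression:
Each of the 8 symbol leaves contributes a 2-state fragment.
  r* → 4 states
  r*·q → 6 states
  (r*·q)* → 8 states
  r·p → 4 states
  (r*·q)*|r·p → 14 states
  p·q·((r*·q)*|r·p) → 18 states
  s·p → 4 states
  p·q·((r*·q)*|r·p)|s·p → 24 states

24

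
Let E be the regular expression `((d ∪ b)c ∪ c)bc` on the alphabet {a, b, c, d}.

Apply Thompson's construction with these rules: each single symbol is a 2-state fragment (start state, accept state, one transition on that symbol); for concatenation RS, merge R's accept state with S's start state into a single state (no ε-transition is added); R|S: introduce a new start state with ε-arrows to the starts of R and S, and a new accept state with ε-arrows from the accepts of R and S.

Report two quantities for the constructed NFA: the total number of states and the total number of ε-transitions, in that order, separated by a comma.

13, 8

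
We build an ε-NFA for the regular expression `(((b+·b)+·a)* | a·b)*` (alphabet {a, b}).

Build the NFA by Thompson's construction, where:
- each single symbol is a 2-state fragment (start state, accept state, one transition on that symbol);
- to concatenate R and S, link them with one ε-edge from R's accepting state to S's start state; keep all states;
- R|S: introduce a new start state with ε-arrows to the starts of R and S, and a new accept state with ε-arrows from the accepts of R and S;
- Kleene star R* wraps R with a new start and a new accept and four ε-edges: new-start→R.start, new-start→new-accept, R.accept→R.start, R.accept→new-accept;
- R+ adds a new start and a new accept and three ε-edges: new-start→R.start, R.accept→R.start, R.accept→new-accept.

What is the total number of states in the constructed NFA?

Building bottom-up:
Each of the 5 symbol leaves contributes a 2-state fragment.
  b+ : 4 states
  b+·b : 6 states
  (b+·b)+ : 8 states
  (b+·b)+·a : 10 states
  ((b+·b)+·a)* : 12 states
  a·b : 4 states
  ((b+·b)+·a)* | a·b : 18 states
  (((b+·b)+·a)* | a·b)* : 20 states

20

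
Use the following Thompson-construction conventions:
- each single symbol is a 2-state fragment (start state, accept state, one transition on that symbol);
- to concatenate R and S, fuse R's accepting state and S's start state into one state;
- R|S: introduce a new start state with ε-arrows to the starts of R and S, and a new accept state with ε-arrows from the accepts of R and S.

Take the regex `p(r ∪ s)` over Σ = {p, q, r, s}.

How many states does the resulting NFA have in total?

7

Recursing over subexpressions:
Each of the 3 symbol leaves contributes a 2-state fragment.
  r ∪ s → 6 states
  p(r ∪ s) → 7 states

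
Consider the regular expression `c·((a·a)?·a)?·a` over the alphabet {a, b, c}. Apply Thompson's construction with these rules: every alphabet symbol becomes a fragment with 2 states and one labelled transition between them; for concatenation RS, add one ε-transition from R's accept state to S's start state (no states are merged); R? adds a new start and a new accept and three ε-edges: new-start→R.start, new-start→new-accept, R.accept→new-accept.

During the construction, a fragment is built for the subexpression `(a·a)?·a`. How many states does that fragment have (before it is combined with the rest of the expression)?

Fragment for `(a·a)?·a`:
Each of the 3 symbol leaves contributes a 2-state fragment.
  a·a = 4 states
  (a·a)? = 6 states
  (a·a)?·a = 8 states

8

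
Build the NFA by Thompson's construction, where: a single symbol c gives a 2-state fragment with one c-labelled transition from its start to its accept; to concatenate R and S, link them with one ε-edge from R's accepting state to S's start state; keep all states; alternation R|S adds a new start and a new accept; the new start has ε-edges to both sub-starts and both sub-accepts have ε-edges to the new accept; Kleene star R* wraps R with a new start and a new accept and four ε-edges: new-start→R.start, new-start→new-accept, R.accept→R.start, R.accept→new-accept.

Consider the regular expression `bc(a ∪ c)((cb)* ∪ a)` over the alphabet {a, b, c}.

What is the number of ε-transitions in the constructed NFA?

16

Recursing over subexpressions:
Each of the 7 symbol leaves contributes 0 ε-transitions.
  a ∪ c = 4 ε-transitions
  cb = 1 ε-transition
  (cb)* = 5 ε-transitions
  (cb)* ∪ a = 9 ε-transitions
  bc(a ∪ c)((cb)* ∪ a) = 16 ε-transitions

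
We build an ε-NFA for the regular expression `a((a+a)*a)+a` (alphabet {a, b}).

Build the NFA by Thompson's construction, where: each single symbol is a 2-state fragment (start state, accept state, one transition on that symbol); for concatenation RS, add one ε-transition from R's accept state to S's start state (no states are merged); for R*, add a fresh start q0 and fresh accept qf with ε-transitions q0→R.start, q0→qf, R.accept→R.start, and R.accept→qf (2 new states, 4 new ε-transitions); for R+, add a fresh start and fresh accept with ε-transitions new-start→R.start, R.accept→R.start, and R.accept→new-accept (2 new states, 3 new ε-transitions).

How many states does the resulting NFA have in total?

16

Per subexpression:
Each of the 5 symbol leaves contributes a 2-state fragment.
  a+ : 4 states
  a+a : 6 states
  (a+a)* : 8 states
  (a+a)*a : 10 states
  ((a+a)*a)+ : 12 states
  a((a+a)*a)+a : 16 states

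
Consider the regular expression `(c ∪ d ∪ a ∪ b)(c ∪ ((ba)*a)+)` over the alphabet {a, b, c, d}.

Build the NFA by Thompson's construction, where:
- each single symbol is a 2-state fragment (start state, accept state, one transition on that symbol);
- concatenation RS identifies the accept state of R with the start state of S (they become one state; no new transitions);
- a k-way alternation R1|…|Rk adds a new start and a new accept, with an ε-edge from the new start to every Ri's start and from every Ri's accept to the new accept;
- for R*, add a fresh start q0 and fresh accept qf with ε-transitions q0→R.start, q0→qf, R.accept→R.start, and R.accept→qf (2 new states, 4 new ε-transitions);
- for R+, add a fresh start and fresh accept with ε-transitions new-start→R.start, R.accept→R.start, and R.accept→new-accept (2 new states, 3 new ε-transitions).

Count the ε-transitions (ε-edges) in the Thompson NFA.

By structural recursion:
Each of the 8 symbol leaves contributes 0 ε-transitions.
  c ∪ d ∪ a ∪ b — 8 ε-transitions
  ba — 0 ε-transitions
  (ba)* — 4 ε-transitions
  (ba)*a — 4 ε-transitions
  ((ba)*a)+ — 7 ε-transitions
  c ∪ ((ba)*a)+ — 11 ε-transitions
  (c ∪ d ∪ a ∪ b)(c ∪ ((ba)*a)+) — 19 ε-transitions

19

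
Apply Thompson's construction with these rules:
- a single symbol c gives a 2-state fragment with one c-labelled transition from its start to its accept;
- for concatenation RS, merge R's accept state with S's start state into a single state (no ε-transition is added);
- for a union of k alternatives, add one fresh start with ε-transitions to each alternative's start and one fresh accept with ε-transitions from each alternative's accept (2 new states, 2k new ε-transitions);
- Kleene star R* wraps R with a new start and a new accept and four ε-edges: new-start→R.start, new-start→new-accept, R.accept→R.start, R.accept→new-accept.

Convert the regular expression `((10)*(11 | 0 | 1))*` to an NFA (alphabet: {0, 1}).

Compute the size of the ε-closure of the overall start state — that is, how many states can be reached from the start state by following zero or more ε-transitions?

Compute the ε-closure size of each fragment's start state recursively; a symbol fragment's start has no outgoing ε-edge, so its closure is just itself (size 1).
  10 → C equals the left operand's closure size = 1 (its accept is not ε-reachable, so the closure stops there)
  (10)* → C = 1 (new start) + 1 (body) + 1 (new accept) = 3
  11 → C equals the left operand's closure size = 1 (its accept is not ε-reachable, so the closure stops there)
  11 | 0 | 1 → new start ε-reaches every alternative's start; none of them accept ε, so the new accept is not reached: C = 1 + 1 + 1 + 1 = 4
  (10)*(11 | 0 | 1) → C = 3 + (4−1) = 6 (closure spills across the concat boundary because the left factor accepts ε)
  ((10)*(11 | 0 | 1))* → C = 1 (new start) + 6 (body) + 1 (new accept) = 8

8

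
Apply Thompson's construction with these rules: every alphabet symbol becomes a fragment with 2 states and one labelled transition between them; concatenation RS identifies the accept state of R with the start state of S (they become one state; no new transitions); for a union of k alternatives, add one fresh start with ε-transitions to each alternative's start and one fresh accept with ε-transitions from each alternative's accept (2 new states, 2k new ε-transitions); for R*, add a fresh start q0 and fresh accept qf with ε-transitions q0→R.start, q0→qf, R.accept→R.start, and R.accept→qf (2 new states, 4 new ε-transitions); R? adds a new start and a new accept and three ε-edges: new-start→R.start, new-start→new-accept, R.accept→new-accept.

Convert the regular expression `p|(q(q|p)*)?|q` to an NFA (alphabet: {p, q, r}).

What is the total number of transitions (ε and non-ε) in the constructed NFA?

22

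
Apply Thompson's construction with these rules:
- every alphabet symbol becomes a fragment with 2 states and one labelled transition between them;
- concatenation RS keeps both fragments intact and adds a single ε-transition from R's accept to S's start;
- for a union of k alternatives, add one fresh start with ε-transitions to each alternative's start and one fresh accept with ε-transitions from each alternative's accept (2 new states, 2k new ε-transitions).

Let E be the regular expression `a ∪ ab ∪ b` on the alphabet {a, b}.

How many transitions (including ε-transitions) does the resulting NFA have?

11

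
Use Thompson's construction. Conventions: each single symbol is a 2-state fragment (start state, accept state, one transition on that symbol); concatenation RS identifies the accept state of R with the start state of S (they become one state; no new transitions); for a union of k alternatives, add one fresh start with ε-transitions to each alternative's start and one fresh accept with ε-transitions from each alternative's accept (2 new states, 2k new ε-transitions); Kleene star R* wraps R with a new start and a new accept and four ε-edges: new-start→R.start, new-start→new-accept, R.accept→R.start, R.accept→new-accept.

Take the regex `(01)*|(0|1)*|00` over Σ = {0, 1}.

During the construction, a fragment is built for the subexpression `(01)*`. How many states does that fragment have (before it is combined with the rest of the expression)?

Fragment for `(01)*`:
Each of the 2 symbol leaves contributes a 2-state fragment.
  01 → 3 states
  (01)* → 5 states

5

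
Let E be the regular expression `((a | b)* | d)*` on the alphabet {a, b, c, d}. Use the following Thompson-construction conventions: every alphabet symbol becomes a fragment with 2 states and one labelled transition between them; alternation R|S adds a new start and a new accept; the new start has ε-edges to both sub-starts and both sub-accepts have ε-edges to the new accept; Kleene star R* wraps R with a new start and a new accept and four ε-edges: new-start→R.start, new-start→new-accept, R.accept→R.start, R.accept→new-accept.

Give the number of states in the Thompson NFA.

Bottom-up over the parse tree:
Each of the 3 symbol leaves contributes a 2-state fragment.
  a | b → 6 states
  (a | b)* → 8 states
  (a | b)* | d → 12 states
  ((a | b)* | d)* → 14 states

14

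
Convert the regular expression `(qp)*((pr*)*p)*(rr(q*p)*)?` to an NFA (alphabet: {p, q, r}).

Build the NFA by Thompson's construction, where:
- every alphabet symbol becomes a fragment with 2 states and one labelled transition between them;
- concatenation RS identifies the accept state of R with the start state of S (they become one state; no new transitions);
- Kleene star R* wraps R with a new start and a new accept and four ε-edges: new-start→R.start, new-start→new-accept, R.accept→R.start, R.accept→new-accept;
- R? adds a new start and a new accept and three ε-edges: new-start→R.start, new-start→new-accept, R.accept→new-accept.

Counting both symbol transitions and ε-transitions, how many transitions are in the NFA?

36

By structural recursion:
Each of the 9 symbol leaves contributes 1 transition (1 symbol, 0 ε).
  qp → 2 transitions (2 symbol, 0 ε)
  (qp)* → 6 transitions (2 symbol, 4 ε)
  r* → 5 transitions (1 symbol, 4 ε)
  pr* → 6 transitions (2 symbol, 4 ε)
  (pr*)* → 10 transitions (2 symbol, 8 ε)
  (pr*)*p → 11 transitions (3 symbol, 8 ε)
  ((pr*)*p)* → 15 transitions (3 symbol, 12 ε)
  q* → 5 transitions (1 symbol, 4 ε)
  q*p → 6 transitions (2 symbol, 4 ε)
  (q*p)* → 10 transitions (2 symbol, 8 ε)
  rr(q*p)* → 12 transitions (4 symbol, 8 ε)
  (rr(q*p)*)? → 15 transitions (4 symbol, 11 ε)
  (qp)*((pr*)*p)*(rr(q*p)*)? → 36 transitions (9 symbol, 27 ε)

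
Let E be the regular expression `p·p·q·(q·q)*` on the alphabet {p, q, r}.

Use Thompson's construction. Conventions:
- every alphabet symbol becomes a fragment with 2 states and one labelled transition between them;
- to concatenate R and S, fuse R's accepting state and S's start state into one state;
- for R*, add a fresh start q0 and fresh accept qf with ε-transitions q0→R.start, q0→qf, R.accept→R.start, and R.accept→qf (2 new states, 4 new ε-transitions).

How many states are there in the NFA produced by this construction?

Per subexpression:
Each of the 5 symbol leaves contributes a 2-state fragment.
  q·q = 3 states
  (q·q)* = 5 states
  p·p·q·(q·q)* = 8 states

8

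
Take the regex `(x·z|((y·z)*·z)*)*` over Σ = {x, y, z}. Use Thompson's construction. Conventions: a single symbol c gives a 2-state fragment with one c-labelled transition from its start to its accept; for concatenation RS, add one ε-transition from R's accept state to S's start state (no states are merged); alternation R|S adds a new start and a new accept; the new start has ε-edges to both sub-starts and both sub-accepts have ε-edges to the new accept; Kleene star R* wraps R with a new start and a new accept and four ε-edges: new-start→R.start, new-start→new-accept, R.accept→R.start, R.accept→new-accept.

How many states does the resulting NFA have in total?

18

Building bottom-up:
Each of the 5 symbol leaves contributes a 2-state fragment.
  x·z → 4 states
  y·z → 4 states
  (y·z)* → 6 states
  (y·z)*·z → 8 states
  ((y·z)*·z)* → 10 states
  x·z|((y·z)*·z)* → 16 states
  (x·z|((y·z)*·z)*)* → 18 states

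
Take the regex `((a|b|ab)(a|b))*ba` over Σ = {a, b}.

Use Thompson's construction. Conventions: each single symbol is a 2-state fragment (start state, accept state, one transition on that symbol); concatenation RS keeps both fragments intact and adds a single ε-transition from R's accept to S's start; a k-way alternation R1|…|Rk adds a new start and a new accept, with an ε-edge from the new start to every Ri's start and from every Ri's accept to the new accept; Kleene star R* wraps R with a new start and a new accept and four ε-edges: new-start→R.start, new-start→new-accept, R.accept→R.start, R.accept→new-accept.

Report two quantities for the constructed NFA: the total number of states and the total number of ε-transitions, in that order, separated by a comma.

Per subexpression:
Each of the 8 symbol leaves contributes 2 states and 0 ε-transitions.
  ab = 4 states, 1 ε-transition
  a|b|ab = 10 states, 7 ε-transitions
  a|b = 6 states, 4 ε-transitions
  (a|b|ab)(a|b) = 16 states, 12 ε-transitions
  ((a|b|ab)(a|b))* = 18 states, 16 ε-transitions
  ((a|b|ab)(a|b))*ba = 22 states, 18 ε-transitions

22, 18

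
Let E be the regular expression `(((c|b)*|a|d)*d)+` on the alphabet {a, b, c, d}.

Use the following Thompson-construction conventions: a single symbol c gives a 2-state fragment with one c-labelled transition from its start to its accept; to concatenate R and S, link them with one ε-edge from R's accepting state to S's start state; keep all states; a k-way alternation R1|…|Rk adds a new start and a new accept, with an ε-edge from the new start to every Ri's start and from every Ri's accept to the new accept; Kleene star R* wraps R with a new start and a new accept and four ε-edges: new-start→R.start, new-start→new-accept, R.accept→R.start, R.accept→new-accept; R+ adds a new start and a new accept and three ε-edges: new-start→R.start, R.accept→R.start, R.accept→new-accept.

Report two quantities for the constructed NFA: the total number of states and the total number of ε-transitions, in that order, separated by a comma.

20, 22

Bottom-up over the parse tree:
Each of the 5 symbol leaves contributes 2 states and 0 ε-transitions.
  c|b = 6 states, 4 ε-transitions
  (c|b)* = 8 states, 8 ε-transitions
  (c|b)*|a|d = 14 states, 14 ε-transitions
  ((c|b)*|a|d)* = 16 states, 18 ε-transitions
  ((c|b)*|a|d)*d = 18 states, 19 ε-transitions
  (((c|b)*|a|d)*d)+ = 20 states, 22 ε-transitions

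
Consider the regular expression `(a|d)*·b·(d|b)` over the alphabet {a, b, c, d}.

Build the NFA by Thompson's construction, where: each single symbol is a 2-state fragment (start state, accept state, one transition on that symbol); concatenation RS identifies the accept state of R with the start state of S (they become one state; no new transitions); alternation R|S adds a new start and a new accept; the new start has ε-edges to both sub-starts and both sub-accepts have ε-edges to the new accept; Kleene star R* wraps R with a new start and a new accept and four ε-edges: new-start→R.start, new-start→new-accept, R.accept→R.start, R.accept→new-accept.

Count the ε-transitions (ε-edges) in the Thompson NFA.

12

Recursing over subexpressions:
Each of the 5 symbol leaves contributes 0 ε-transitions.
  a|d → 4 ε-transitions
  (a|d)* → 8 ε-transitions
  d|b → 4 ε-transitions
  (a|d)*·b·(d|b) → 12 ε-transitions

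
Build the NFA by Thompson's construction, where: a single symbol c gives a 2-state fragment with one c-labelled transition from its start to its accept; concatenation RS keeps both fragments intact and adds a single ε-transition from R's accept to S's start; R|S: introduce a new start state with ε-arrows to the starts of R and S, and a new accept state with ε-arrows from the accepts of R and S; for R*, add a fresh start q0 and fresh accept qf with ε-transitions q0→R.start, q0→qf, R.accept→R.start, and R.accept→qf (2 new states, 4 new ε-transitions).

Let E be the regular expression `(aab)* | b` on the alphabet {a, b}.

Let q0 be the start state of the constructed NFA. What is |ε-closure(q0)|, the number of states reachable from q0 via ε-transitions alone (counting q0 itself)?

6

Compute the ε-closure size of each fragment's start state recursively; a symbol fragment's start has no outgoing ε-edge, so its closure is just itself (size 1).
  aab → same as the first factor's closure: |ε-closure| = 1
  (aab)* → |ε-closure| = 1 (new start) + 1 (body) + 1 (new accept) = 3
  (aab)* | b → |ε-closure| = 1 (new start) + (3 + 1) + 1 (new accept, since some branch ε-reaches its own accept) = 6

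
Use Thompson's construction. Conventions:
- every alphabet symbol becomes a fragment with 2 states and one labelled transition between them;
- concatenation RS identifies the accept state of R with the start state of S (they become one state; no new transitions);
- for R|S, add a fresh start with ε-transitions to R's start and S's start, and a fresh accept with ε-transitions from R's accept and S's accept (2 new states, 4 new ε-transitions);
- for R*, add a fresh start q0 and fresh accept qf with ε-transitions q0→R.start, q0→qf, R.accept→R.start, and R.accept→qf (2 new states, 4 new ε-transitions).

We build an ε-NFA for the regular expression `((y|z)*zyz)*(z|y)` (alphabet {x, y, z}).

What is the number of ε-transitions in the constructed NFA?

16

Per subexpression:
Each of the 7 symbol leaves contributes 0 ε-transitions.
  y|z : 4 ε-transitions
  (y|z)* : 8 ε-transitions
  (y|z)*zyz : 8 ε-transitions
  ((y|z)*zyz)* : 12 ε-transitions
  z|y : 4 ε-transitions
  ((y|z)*zyz)*(z|y) : 16 ε-transitions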